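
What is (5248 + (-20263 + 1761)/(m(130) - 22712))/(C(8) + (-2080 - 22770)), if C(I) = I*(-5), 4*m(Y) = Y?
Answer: -119040518/564492755 ≈ -0.21088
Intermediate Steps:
m(Y) = Y/4
C(I) = -5*I
(5248 + (-20263 + 1761)/(m(130) - 22712))/(C(8) + (-2080 - 22770)) = (5248 + (-20263 + 1761)/((¼)*130 - 22712))/(-5*8 + (-2080 - 22770)) = (5248 - 18502/(65/2 - 22712))/(-40 - 24850) = (5248 - 18502/(-45359/2))/(-24890) = (5248 - 18502*(-2/45359))*(-1/24890) = (5248 + 37004/45359)*(-1/24890) = (238081036/45359)*(-1/24890) = -119040518/564492755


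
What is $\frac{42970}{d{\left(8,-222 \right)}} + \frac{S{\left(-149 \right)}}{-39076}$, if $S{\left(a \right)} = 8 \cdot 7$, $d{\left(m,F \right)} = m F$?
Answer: $- \frac{209899397}{8674872} \approx -24.196$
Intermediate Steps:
$d{\left(m,F \right)} = F m$
$S{\left(a \right)} = 56$
$\frac{42970}{d{\left(8,-222 \right)}} + \frac{S{\left(-149 \right)}}{-39076} = \frac{42970}{\left(-222\right) 8} + \frac{56}{-39076} = \frac{42970}{-1776} + 56 \left(- \frac{1}{39076}\right) = 42970 \left(- \frac{1}{1776}\right) - \frac{14}{9769} = - \frac{21485}{888} - \frac{14}{9769} = - \frac{209899397}{8674872}$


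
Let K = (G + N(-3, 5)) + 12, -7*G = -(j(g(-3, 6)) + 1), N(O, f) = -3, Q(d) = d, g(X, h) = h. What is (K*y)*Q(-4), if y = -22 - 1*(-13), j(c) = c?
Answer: 360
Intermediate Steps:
y = -9 (y = -22 + 13 = -9)
G = 1 (G = -(-1)*(6 + 1)/7 = -(-1)*7/7 = -⅐*(-7) = 1)
K = 10 (K = (1 - 3) + 12 = -2 + 12 = 10)
(K*y)*Q(-4) = (10*(-9))*(-4) = -90*(-4) = 360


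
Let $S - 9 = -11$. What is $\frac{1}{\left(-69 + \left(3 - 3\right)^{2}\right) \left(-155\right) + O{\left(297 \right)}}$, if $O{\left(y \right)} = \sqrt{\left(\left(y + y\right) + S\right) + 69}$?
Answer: $\frac{10695}{114382364} - \frac{\sqrt{661}}{114382364} \approx 9.3277 \cdot 10^{-5}$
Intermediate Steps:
$S = -2$ ($S = 9 - 11 = -2$)
$O{\left(y \right)} = \sqrt{67 + 2 y}$ ($O{\left(y \right)} = \sqrt{\left(\left(y + y\right) - 2\right) + 69} = \sqrt{\left(2 y - 2\right) + 69} = \sqrt{\left(-2 + 2 y\right) + 69} = \sqrt{67 + 2 y}$)
$\frac{1}{\left(-69 + \left(3 - 3\right)^{2}\right) \left(-155\right) + O{\left(297 \right)}} = \frac{1}{\left(-69 + \left(3 - 3\right)^{2}\right) \left(-155\right) + \sqrt{67 + 2 \cdot 297}} = \frac{1}{\left(-69 + 0^{2}\right) \left(-155\right) + \sqrt{67 + 594}} = \frac{1}{\left(-69 + 0\right) \left(-155\right) + \sqrt{661}} = \frac{1}{\left(-69\right) \left(-155\right) + \sqrt{661}} = \frac{1}{10695 + \sqrt{661}}$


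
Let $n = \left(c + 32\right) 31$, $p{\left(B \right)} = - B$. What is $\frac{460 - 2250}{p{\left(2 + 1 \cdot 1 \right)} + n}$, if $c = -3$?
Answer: $- \frac{895}{448} \approx -1.9978$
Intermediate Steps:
$n = 899$ ($n = \left(-3 + 32\right) 31 = 29 \cdot 31 = 899$)
$\frac{460 - 2250}{p{\left(2 + 1 \cdot 1 \right)} + n} = \frac{460 - 2250}{- (2 + 1 \cdot 1) + 899} = - \frac{1790}{- (2 + 1) + 899} = - \frac{1790}{\left(-1\right) 3 + 899} = - \frac{1790}{-3 + 899} = - \frac{1790}{896} = \left(-1790\right) \frac{1}{896} = - \frac{895}{448}$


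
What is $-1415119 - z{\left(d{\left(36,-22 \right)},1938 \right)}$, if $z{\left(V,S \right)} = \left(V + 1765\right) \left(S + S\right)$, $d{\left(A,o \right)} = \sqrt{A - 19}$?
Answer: $-8256259 - 3876 \sqrt{17} \approx -8.2722 \cdot 10^{6}$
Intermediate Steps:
$d{\left(A,o \right)} = \sqrt{-19 + A}$
$z{\left(V,S \right)} = 2 S \left(1765 + V\right)$ ($z{\left(V,S \right)} = \left(1765 + V\right) 2 S = 2 S \left(1765 + V\right)$)
$-1415119 - z{\left(d{\left(36,-22 \right)},1938 \right)} = -1415119 - 2 \cdot 1938 \left(1765 + \sqrt{-19 + 36}\right) = -1415119 - 2 \cdot 1938 \left(1765 + \sqrt{17}\right) = -1415119 - \left(6841140 + 3876 \sqrt{17}\right) = -8256259 - 3876 \sqrt{17}$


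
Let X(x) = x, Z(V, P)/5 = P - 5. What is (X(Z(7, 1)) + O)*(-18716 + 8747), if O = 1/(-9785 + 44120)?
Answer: 2281900777/11445 ≈ 1.9938e+5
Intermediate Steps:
Z(V, P) = -25 + 5*P (Z(V, P) = 5*(P - 5) = 5*(-5 + P) = -25 + 5*P)
O = 1/34335 ≈ 2.9125e-5
(X(Z(7, 1)) + O)*(-18716 + 8747) = ((-25 + 5*1) + 1/34335)*(-18716 + 8747) = ((-25 + 5) + 1/34335)*(-9969) = (-20 + 1/34335)*(-9969) = -686699/34335*(-9969) = 2281900777/11445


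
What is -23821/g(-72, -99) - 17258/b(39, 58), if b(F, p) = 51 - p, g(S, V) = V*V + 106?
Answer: 170808259/69349 ≈ 2463.0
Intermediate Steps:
g(S, V) = 106 + V² (g(S, V) = V² + 106 = 106 + V²)
-23821/g(-72, -99) - 17258/b(39, 58) = -23821/(106 + (-99)²) - 17258/(51 - 1*58) = -23821/(106 + 9801) - 17258/(51 - 58) = -23821/9907 - 17258/(-7) = -23821*1/9907 - 17258*(-⅐) = -23821/9907 + 17258/7 = 170808259/69349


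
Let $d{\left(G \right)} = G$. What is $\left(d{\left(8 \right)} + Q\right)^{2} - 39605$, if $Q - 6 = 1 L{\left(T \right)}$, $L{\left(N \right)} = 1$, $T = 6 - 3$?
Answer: $-39380$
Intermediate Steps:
$T = 3$ ($T = 6 - 3 = 3$)
$Q = 7$ ($Q = 6 + 1 \cdot 1 = 6 + 1 = 7$)
$\left(d{\left(8 \right)} + Q\right)^{2} - 39605 = \left(8 + 7\right)^{2} - 39605 = 15^{2} - 39605 = 225 - 39605 = -39380$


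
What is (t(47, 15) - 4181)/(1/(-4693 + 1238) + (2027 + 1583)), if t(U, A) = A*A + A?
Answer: -13616155/12472549 ≈ -1.0917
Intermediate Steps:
t(U, A) = A + A² (t(U, A) = A² + A = A + A²)
(t(47, 15) - 4181)/(1/(-4693 + 1238) + (2027 + 1583)) = (15*(1 + 15) - 4181)/(1/(-4693 + 1238) + (2027 + 1583)) = (15*16 - 4181)/(1/(-3455) + 3610) = (240 - 4181)/(-1/3455 + 3610) = -3941/12472549/3455 = -3941*3455/12472549 = -13616155/12472549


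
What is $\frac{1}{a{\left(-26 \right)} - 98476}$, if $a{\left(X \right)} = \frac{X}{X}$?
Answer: $- \frac{1}{98475} \approx -1.0155 \cdot 10^{-5}$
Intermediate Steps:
$a{\left(X \right)} = 1$
$\frac{1}{a{\left(-26 \right)} - 98476} = \frac{1}{1 - 98476} = \frac{1}{-98475} = - \frac{1}{98475}$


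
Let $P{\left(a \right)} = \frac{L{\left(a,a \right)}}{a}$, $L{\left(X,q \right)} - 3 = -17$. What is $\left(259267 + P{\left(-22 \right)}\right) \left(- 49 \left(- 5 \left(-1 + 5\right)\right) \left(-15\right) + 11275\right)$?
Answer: $- \frac{9767908200}{11} \approx -8.8799 \cdot 10^{8}$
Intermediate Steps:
$L{\left(X,q \right)} = -14$ ($L{\left(X,q \right)} = 3 - 17 = -14$)
$P{\left(a \right)} = - \frac{14}{a}$
$\left(259267 + P{\left(-22 \right)}\right) \left(- 49 \left(- 5 \left(-1 + 5\right)\right) \left(-15\right) + 11275\right) = \left(259267 - \frac{14}{-22}\right) \left(- 49 \left(- 5 \left(-1 + 5\right)\right) \left(-15\right) + 11275\right) = \left(259267 - - \frac{7}{11}\right) \left(- 49 \left(\left(-5\right) 4\right) \left(-15\right) + 11275\right) = \left(259267 + \frac{7}{11}\right) \left(\left(-49\right) \left(-20\right) \left(-15\right) + 11275\right) = \frac{2851944 \left(980 \left(-15\right) + 11275\right)}{11} = \frac{2851944 \left(-14700 + 11275\right)}{11} = \frac{2851944}{11} \left(-3425\right) = - \frac{9767908200}{11}$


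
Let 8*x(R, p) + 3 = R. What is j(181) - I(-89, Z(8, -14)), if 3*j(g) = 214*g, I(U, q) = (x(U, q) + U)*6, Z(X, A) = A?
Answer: 40543/3 ≈ 13514.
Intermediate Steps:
x(R, p) = -3/8 + R/8
I(U, q) = -9/4 + 27*U/4 (I(U, q) = ((-3/8 + U/8) + U)*6 = (-3/8 + 9*U/8)*6 = -9/4 + 27*U/4)
j(g) = 214*g/3 (j(g) = (214*g)/3 = 214*g/3)
j(181) - I(-89, Z(8, -14)) = (214/3)*181 - (-9/4 + (27/4)*(-89)) = 38734/3 - (-9/4 - 2403/4) = 38734/3 - 1*(-603) = 38734/3 + 603 = 40543/3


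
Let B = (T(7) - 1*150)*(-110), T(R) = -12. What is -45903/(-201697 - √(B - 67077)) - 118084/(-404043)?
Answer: 776790214216487/1494287987001258 - 12519*I*√5473/3698339006 ≈ 0.51984 - 0.00025042*I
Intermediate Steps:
B = 17820 (B = (-12 - 1*150)*(-110) = (-12 - 150)*(-110) = -162*(-110) = 17820)
-45903/(-201697 - √(B - 67077)) - 118084/(-404043) = -45903/(-201697 - √(17820 - 67077)) - 118084/(-404043) = -45903/(-201697 - √(-49257)) - 118084*(-1/404043) = -45903/(-201697 - 3*I*√5473) + 118084/404043 = 118084/404043 - 45903/(-201697 - 3*I*√5473)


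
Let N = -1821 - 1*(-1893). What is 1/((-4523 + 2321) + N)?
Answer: -1/2130 ≈ -0.00046948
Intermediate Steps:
N = 72 (N = -1821 + 1893 = 72)
1/((-4523 + 2321) + N) = 1/((-4523 + 2321) + 72) = 1/(-2202 + 72) = 1/(-2130) = -1/2130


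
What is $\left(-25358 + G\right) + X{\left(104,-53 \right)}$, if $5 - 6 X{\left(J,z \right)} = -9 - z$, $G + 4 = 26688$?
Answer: $\frac{2639}{2} \approx 1319.5$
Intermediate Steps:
$G = 26684$ ($G = -4 + 26688 = 26684$)
$X{\left(J,z \right)} = \frac{7}{3} + \frac{z}{6}$ ($X{\left(J,z \right)} = \frac{5}{6} - \frac{-9 - z}{6} = \frac{5}{6} + \left(\frac{3}{2} + \frac{z}{6}\right) = \frac{7}{3} + \frac{z}{6}$)
$\left(-25358 + G\right) + X{\left(104,-53 \right)} = \left(-25358 + 26684\right) + \left(\frac{7}{3} + \frac{1}{6} \left(-53\right)\right) = 1326 + \left(\frac{7}{3} - \frac{53}{6}\right) = 1326 - \frac{13}{2} = \frac{2639}{2}$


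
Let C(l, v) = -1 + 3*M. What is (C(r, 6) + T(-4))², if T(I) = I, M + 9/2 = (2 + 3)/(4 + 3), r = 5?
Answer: 52441/196 ≈ 267.56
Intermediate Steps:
M = -53/14 (M = -9/2 + (2 + 3)/(4 + 3) = -9/2 + 5/7 = -53/14 ≈ -3.7857)
C(l, v) = -173/14 (C(l, v) = -1 + 3*(-53/14) = -1 - 159/14 = -173/14)
(C(r, 6) + T(-4))² = (-173/14 - 4)² = (-229/14)² = 52441/196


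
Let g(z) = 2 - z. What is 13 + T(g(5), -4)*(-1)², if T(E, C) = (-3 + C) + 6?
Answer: 12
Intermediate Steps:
T(E, C) = 3 + C
13 + T(g(5), -4)*(-1)² = 13 + (3 - 4)*(-1)² = 13 - 1*1 = 13 - 1 = 12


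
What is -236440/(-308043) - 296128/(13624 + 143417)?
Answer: -6009931496/5375042307 ≈ -1.1181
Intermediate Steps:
-236440/(-308043) - 296128/(13624 + 143417) = -236440*(-1/308043) - 296128/157041 = 236440/308043 - 296128*1/157041 = 236440/308043 - 296128/157041 = -6009931496/5375042307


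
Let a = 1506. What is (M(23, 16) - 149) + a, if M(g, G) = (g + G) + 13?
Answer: 1409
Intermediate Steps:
M(g, G) = 13 + G + g (M(g, G) = (G + g) + 13 = 13 + G + g)
(M(23, 16) - 149) + a = ((13 + 16 + 23) - 149) + 1506 = (52 - 149) + 1506 = -97 + 1506 = 1409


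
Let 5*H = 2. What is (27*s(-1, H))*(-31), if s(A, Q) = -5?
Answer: 4185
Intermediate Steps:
H = ⅖ (H = (⅕)*2 = ⅖ ≈ 0.40000)
(27*s(-1, H))*(-31) = (27*(-5))*(-31) = -135*(-31) = 4185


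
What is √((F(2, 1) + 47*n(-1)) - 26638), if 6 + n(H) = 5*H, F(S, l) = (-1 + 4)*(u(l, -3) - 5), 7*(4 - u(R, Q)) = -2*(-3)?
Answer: 2*I*√332717/7 ≈ 164.8*I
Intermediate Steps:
u(R, Q) = 22/7 (u(R, Q) = 4 - (-2)*(-3)/7 = 4 - ⅐*6 = 4 - 6/7 = 22/7)
F(S, l) = -39/7 (F(S, l) = (-1 + 4)*(22/7 - 5) = 3*(-13/7) = -39/7)
n(H) = -6 + 5*H
√((F(2, 1) + 47*n(-1)) - 26638) = √((-39/7 + 47*(-6 + 5*(-1))) - 26638) = √((-39/7 + 47*(-6 - 5)) - 26638) = √((-39/7 + 47*(-11)) - 26638) = √((-39/7 - 517) - 26638) = √(-3658/7 - 26638) = √(-190124/7) = 2*I*√332717/7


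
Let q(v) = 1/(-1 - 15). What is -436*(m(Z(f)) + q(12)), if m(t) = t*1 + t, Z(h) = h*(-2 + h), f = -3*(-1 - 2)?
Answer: -219635/4 ≈ -54909.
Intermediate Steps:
f = 9 (f = -3*(-3) = 9)
q(v) = -1/16 (q(v) = 1/(-16) = -1/16)
m(t) = 2*t (m(t) = t + t = 2*t)
-436*(m(Z(f)) + q(12)) = -436*(2*(9*(-2 + 9)) - 1/16) = -436*(2*(9*7) - 1/16) = -436*(2*63 - 1/16) = -436*(126 - 1/16) = -436*2015/16 = -219635/4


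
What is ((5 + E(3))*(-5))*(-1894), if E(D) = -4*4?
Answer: -104170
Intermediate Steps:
E(D) = -16
((5 + E(3))*(-5))*(-1894) = ((5 - 16)*(-5))*(-1894) = -11*(-5)*(-1894) = 55*(-1894) = -104170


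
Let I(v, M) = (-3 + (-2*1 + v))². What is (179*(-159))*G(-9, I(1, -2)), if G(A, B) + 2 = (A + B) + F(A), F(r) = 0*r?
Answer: -142305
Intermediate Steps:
F(r) = 0
I(v, M) = (-5 + v)² (I(v, M) = (-3 + (-2 + v))² = (-5 + v)²)
G(A, B) = -2 + A + B (G(A, B) = -2 + ((A + B) + 0) = -2 + (A + B) = -2 + A + B)
(179*(-159))*G(-9, I(1, -2)) = (179*(-159))*(-2 - 9 + (-5 + 1)²) = -28461*(-2 - 9 + (-4)²) = -28461*(-2 - 9 + 16) = -28461*5 = -142305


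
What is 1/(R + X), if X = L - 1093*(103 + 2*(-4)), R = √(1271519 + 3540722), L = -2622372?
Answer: -2726207/7432199794608 - 7*√98209/7432199794608 ≈ -3.6711e-7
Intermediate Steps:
R = 7*√98209 (R = √4812241 = 7*√98209 ≈ 2193.7)
X = -2726207 (X = -2622372 - 1093*(103 + 2*(-4)) = -2622372 - 1093*(103 - 8) = -2622372 - 1093*95 = -2622372 - 1*103835 = -2622372 - 103835 = -2726207)
1/(R + X) = 1/(7*√98209 - 2726207) = 1/(-2726207 + 7*√98209)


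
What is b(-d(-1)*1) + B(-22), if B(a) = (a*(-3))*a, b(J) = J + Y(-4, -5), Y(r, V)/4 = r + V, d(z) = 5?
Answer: -1493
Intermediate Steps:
Y(r, V) = 4*V + 4*r (Y(r, V) = 4*(r + V) = 4*(V + r) = 4*V + 4*r)
b(J) = -36 + J (b(J) = J + (4*(-5) + 4*(-4)) = J + (-20 - 16) = J - 36 = -36 + J)
B(a) = -3*a**2 (B(a) = (-3*a)*a = -3*a**2)
b(-d(-1)*1) + B(-22) = (-36 - 1*5*1) - 3*(-22)**2 = (-36 - 5*1) - 3*484 = (-36 - 5) - 1452 = -41 - 1452 = -1493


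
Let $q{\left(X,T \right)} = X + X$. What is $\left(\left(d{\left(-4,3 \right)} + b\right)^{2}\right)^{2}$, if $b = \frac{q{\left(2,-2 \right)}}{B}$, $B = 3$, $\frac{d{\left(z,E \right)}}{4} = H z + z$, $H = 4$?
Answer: $\frac{3102044416}{81} \approx 3.8297 \cdot 10^{7}$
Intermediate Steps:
$q{\left(X,T \right)} = 2 X$
$d{\left(z,E \right)} = 20 z$ ($d{\left(z,E \right)} = 4 \left(4 z + z\right) = 4 \cdot 5 z = 20 z$)
$b = \frac{4}{3}$ ($b = \frac{2 \cdot 2}{3} = 4 \cdot \frac{1}{3} = \frac{4}{3} \approx 1.3333$)
$\left(\left(d{\left(-4,3 \right)} + b\right)^{2}\right)^{2} = \left(\left(20 \left(-4\right) + \frac{4}{3}\right)^{2}\right)^{2} = \left(\left(-80 + \frac{4}{3}\right)^{2}\right)^{2} = \left(\left(- \frac{236}{3}\right)^{2}\right)^{2} = \left(\frac{55696}{9}\right)^{2} = \frac{3102044416}{81}$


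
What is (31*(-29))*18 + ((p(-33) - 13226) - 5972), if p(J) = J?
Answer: -35413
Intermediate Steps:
(31*(-29))*18 + ((p(-33) - 13226) - 5972) = (31*(-29))*18 + ((-33 - 13226) - 5972) = -899*18 + (-13259 - 5972) = -16182 - 19231 = -35413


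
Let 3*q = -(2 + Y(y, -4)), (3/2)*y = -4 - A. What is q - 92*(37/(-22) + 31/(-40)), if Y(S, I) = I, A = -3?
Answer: 74809/330 ≈ 226.69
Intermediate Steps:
y = -2/3 (y = 2*(-4 - 1*(-3))/3 = 2*(-4 + 3)/3 = (2/3)*(-1) = -2/3 ≈ -0.66667)
q = 2/3 (q = (-(2 - 4))/3 = (-1*(-2))/3 = (1/3)*2 = 2/3 ≈ 0.66667)
q - 92*(37/(-22) + 31/(-40)) = 2/3 - 92*(37/(-22) + 31/(-40)) = 2/3 - 92*(37*(-1/22) + 31*(-1/40)) = 2/3 - 92*(-37/22 - 31/40) = 2/3 - 92*(-1081/440) = 2/3 + 24863/110 = 74809/330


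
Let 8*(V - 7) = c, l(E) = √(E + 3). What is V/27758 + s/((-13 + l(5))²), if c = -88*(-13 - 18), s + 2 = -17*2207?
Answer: -92168940489/359757559 - 1951092*√2/25921 ≈ -362.65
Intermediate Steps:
l(E) = √(3 + E)
s = -37521 (s = -2 - 17*2207 = -2 - 37519 = -37521)
c = 2728 (c = -88*(-31) = 2728)
V = 348 (V = 7 + (⅛)*2728 = 7 + 341 = 348)
V/27758 + s/((-13 + l(5))²) = 348/27758 - 37521/(-13 + √(3 + 5))² = 348*(1/27758) - 37521/(-13 + √8)² = 174/13879 - 37521/(-13 + 2*√2)²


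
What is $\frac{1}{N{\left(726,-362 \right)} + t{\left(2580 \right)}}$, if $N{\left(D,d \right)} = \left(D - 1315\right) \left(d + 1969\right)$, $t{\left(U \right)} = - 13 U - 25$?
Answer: $- \frac{1}{980088} \approx -1.0203 \cdot 10^{-6}$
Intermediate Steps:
$t{\left(U \right)} = -25 - 13 U$
$N{\left(D,d \right)} = \left(-1315 + D\right) \left(1969 + d\right)$
$\frac{1}{N{\left(726,-362 \right)} + t{\left(2580 \right)}} = \frac{1}{\left(-2589235 - -476030 + 1969 \cdot 726 + 726 \left(-362\right)\right) - 33565} = \frac{1}{\left(-2589235 + 476030 + 1429494 - 262812\right) - 33565} = \frac{1}{-946523 - 33565} = \frac{1}{-980088} = - \frac{1}{980088}$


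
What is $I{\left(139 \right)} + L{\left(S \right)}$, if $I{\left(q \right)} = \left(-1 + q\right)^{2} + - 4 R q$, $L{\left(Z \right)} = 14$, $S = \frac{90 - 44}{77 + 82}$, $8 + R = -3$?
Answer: $25174$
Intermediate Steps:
$R = -11$ ($R = -8 - 3 = -11$)
$S = \frac{46}{159} \approx 0.28931$
$I{\left(q \right)} = \left(-1 + q\right)^{2} + 44 q$ ($I{\left(q \right)} = \left(-1 + q\right)^{2} + \left(-4\right) \left(-11\right) q = \left(-1 + q\right)^{2} + 44 q$)
$I{\left(139 \right)} + L{\left(S \right)} = \left(\left(-1 + 139\right)^{2} + 44 \cdot 139\right) + 14 = \left(138^{2} + 6116\right) + 14 = \left(19044 + 6116\right) + 14 = 25160 + 14 = 25174$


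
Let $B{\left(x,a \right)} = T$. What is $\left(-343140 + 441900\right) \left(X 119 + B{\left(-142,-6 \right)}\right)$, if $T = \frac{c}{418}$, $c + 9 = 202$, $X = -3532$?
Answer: $- \frac{8675500648380}{209} \approx -4.151 \cdot 10^{10}$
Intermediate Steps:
$c = 193$ ($c = -9 + 202 = 193$)
$T = \frac{193}{418} \approx 0.46172$
$B{\left(x,a \right)} = \frac{193}{418}$
$\left(-343140 + 441900\right) \left(X 119 + B{\left(-142,-6 \right)}\right) = \left(-343140 + 441900\right) \left(\left(-3532\right) 119 + \frac{193}{418}\right) = 98760 \left(-420308 + \frac{193}{418}\right) = 98760 \left(- \frac{175688551}{418}\right) = - \frac{8675500648380}{209}$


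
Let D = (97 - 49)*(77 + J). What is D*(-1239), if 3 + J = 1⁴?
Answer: -4460400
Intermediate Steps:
J = -2 (J = -3 + 1⁴ = -3 + 1 = -2)
D = 3600 (D = (97 - 49)*(77 - 2) = 48*75 = 3600)
D*(-1239) = 3600*(-1239) = -4460400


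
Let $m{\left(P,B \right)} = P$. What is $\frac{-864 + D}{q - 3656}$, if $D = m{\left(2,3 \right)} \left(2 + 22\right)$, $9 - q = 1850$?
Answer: $\frac{816}{5497} \approx 0.14844$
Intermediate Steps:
$q = -1841$ ($q = 9 - 1850 = -1841$)
$D = 48$ ($D = 2 \left(2 + 22\right) = 2 \cdot 24 = 48$)
$\frac{-864 + D}{q - 3656} = \frac{-864 + 48}{-1841 - 3656} = - \frac{816}{-5497} = \left(-816\right) \left(- \frac{1}{5497}\right) = \frac{816}{5497}$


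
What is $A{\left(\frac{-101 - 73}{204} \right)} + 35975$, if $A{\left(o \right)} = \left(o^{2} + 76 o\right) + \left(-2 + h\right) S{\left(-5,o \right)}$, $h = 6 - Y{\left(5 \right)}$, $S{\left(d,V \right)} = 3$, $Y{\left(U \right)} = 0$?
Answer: $\frac{41526877}{1156} \approx 35923.0$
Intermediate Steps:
$h = 6$ ($h = 6 - 0 = 6 + 0 = 6$)
$A{\left(o \right)} = 12 + o^{2} + 76 o$ ($A{\left(o \right)} = \left(o^{2} + 76 o\right) + \left(-2 + 6\right) 3 = \left(o^{2} + 76 o\right) + 4 \cdot 3 = \left(o^{2} + 76 o\right) + 12 = 12 + o^{2} + 76 o$)
$A{\left(\frac{-101 - 73}{204} \right)} + 35975 = \left(12 + \left(\frac{-101 - 73}{204}\right)^{2} + 76 \frac{-101 - 73}{204}\right) + 35975 = \left(12 + \left(\left(-101 - 73\right) \frac{1}{204}\right)^{2} + 76 \left(-101 - 73\right) \frac{1}{204}\right) + 35975 = \left(12 + \left(\left(-174\right) \frac{1}{204}\right)^{2} + 76 \left(\left(-174\right) \frac{1}{204}\right)\right) + 35975 = \left(12 + \left(- \frac{29}{34}\right)^{2} + 76 \left(- \frac{29}{34}\right)\right) + 35975 = \left(12 + \frac{841}{1156} - \frac{1102}{17}\right) + 35975 = - \frac{60223}{1156} + 35975 = \frac{41526877}{1156}$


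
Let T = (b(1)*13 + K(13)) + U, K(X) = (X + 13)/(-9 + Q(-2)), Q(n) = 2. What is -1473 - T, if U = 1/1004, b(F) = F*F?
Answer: -10417511/7028 ≈ -1482.3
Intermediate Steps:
b(F) = F²
U = 1/1004 ≈ 0.00099602
K(X) = -13/7 - X/7 (K(X) = (X + 13)/(-9 + 2) = (13 + X)/(-7) = (13 + X)*(-⅐) = -13/7 - X/7)
T = 65267/7028 (T = (1²*13 + (-13/7 - ⅐*13)) + 1/1004 = (1*13 + (-13/7 - 13/7)) + 1/1004 = (13 - 26/7) + 1/1004 = 65/7 + 1/1004 = 65267/7028 ≈ 9.2867)
-1473 - T = -1473 - 1*65267/7028 = -1473 - 65267/7028 = -10417511/7028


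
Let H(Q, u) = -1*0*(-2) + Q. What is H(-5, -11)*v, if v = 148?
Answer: -740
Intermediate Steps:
H(Q, u) = Q (H(Q, u) = 0*(-2) + Q = 0 + Q = Q)
H(-5, -11)*v = -5*148 = -740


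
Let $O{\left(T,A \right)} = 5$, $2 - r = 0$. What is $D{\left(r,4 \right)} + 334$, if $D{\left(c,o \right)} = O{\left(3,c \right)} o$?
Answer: $354$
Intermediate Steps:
$r = 2$ ($r = 2 - 0 = 2 + 0 = 2$)
$D{\left(c,o \right)} = 5 o$
$D{\left(r,4 \right)} + 334 = 5 \cdot 4 + 334 = 20 + 334 = 354$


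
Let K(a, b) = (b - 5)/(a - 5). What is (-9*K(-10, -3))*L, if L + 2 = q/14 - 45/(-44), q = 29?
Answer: -2022/385 ≈ -5.2519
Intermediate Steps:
L = 337/308 (L = -2 + (29/14 - 45/(-44)) = -2 + (29*(1/14) - 45*(-1/44)) = -2 + (29/14 + 45/44) = -2 + 953/308 = 337/308 ≈ 1.0942)
K(a, b) = (-5 + b)/(-5 + a)
(-9*K(-10, -3))*L = -9*(-5 - 3)/(-5 - 10)*(337/308) = -9*(-8)/(-15)*(337/308) = -(-3)*(-8)/5*(337/308) = -9*8/15*(337/308) = -24/5*337/308 = -2022/385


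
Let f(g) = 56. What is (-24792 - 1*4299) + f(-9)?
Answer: -29035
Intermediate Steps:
(-24792 - 1*4299) + f(-9) = (-24792 - 1*4299) + 56 = (-24792 - 4299) + 56 = -29091 + 56 = -29035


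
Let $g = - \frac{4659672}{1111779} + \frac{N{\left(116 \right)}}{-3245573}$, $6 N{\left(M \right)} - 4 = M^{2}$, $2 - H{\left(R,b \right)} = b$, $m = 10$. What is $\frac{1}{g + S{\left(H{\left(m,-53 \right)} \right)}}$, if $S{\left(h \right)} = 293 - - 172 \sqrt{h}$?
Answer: $- \frac{83563493382114662541022371}{446655682138795169221551458299} + \frac{248831658478252129592817612 \sqrt{55}}{2233278410693975846107757291495} \approx 0.00063923$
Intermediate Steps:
$H{\left(R,b \right)} = 2 - b$
$N{\left(M \right)} = \frac{2}{3} + \frac{M^{2}}{6}$
$S{\left(h \right)} = 293 + 172 \sqrt{h}$
$g = - \frac{5041933240982}{1202786634789}$ ($g = - \frac{4659672}{1111779} + \frac{\frac{2}{3} + \frac{116^{2}}{6}}{-3245573} = \left(-4659672\right) \frac{1}{1111779} + \left(\frac{2}{3} + \frac{1}{6} \cdot 13456\right) \left(- \frac{1}{3245573}\right) = - \frac{1553224}{370593} + \left(\frac{2}{3} + \frac{6728}{3}\right) \left(- \frac{1}{3245573}\right) = - \frac{1553224}{370593} + \frac{6730}{3} \left(- \frac{1}{3245573}\right) = - \frac{1553224}{370593} - \frac{6730}{9736719} = - \frac{5041933240982}{1202786634789} \approx -4.1919$)
$\frac{1}{g + S{\left(H{\left(m,-53 \right)} \right)}} = \frac{1}{- \frac{5041933240982}{1202786634789} + \left(293 + 172 \sqrt{2 - -53}\right)} = \frac{1}{- \frac{5041933240982}{1202786634789} + \left(293 + 172 \sqrt{2 + 53}\right)} = \frac{1}{- \frac{5041933240982}{1202786634789} + \left(293 + 172 \sqrt{55}\right)} = \frac{1}{\frac{347374550752195}{1202786634789} + 172 \sqrt{55}}$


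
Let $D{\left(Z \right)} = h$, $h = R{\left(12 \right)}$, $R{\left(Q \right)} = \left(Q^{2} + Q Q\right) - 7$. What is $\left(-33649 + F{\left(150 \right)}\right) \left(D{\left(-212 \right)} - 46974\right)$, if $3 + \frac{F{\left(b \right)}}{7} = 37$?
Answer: $1560059823$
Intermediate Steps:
$R{\left(Q \right)} = -7 + 2 Q^{2}$ ($R{\left(Q \right)} = \left(Q^{2} + Q^{2}\right) - 7 = 2 Q^{2} - 7 = -7 + 2 Q^{2}$)
$h = 281$ ($h = -7 + 2 \cdot 12^{2} = -7 + 2 \cdot 144 = -7 + 288 = 281$)
$D{\left(Z \right)} = 281$
$F{\left(b \right)} = 238$ ($F{\left(b \right)} = -21 + 7 \cdot 37 = -21 + 259 = 238$)
$\left(-33649 + F{\left(150 \right)}\right) \left(D{\left(-212 \right)} - 46974\right) = \left(-33649 + 238\right) \left(281 - 46974\right) = \left(-33411\right) \left(-46693\right) = 1560059823$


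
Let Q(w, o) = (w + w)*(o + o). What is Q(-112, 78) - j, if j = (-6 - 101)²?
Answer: -46393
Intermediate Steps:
Q(w, o) = 4*o*w (Q(w, o) = (2*w)*(2*o) = 4*o*w)
j = 11449 (j = (-107)² = 11449)
Q(-112, 78) - j = 4*78*(-112) - 1*11449 = -34944 - 11449 = -46393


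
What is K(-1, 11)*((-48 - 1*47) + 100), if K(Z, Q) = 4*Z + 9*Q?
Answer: 475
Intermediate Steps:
K(-1, 11)*((-48 - 1*47) + 100) = (4*(-1) + 9*11)*((-48 - 1*47) + 100) = (-4 + 99)*((-48 - 47) + 100) = 95*(-95 + 100) = 95*5 = 475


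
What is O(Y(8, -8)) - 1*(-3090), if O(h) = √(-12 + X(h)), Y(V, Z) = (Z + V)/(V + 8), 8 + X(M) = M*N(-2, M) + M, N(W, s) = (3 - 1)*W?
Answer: 3090 + 2*I*√5 ≈ 3090.0 + 4.4721*I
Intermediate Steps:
N(W, s) = 2*W
X(M) = -8 - 3*M (X(M) = -8 + (M*(2*(-2)) + M) = -8 + (M*(-4) + M) = -8 + (-4*M + M) = -8 - 3*M)
Y(V, Z) = (V + Z)/(8 + V)
O(h) = √(-20 - 3*h) (O(h) = √(-12 + (-8 - 3*h)) = √(-20 - 3*h))
O(Y(8, -8)) - 1*(-3090) = √(-20 - 3*(8 - 8)/(8 + 8)) - 1*(-3090) = √(-20 - 3*0/16) + 3090 = √(-20 - 3*0) + 3090 = √(-20 + 0) + 3090 = √(-20) + 3090 = 2*I*√5 + 3090 = 3090 + 2*I*√5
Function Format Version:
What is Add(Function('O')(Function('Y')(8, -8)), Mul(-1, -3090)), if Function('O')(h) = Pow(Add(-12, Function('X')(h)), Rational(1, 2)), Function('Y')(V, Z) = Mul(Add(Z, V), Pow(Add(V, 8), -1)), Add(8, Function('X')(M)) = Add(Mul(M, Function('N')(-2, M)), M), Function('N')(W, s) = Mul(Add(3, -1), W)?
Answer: Add(3090, Mul(2, I, Pow(5, Rational(1, 2)))) ≈ Add(3090.0, Mul(4.4721, I))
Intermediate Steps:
Function('N')(W, s) = Mul(2, W)
Function('X')(M) = Add(-8, Mul(-3, M)) (Function('X')(M) = Add(-8, Add(Mul(M, Mul(2, -2)), M)) = Add(-8, Add(Mul(M, -4), M)) = Add(-8, Add(Mul(-4, M), M)) = Add(-8, Mul(-3, M)))
Function('Y')(V, Z) = Mul(Pow(Add(8, V), -1), Add(V, Z)) (Function('Y')(V, Z) = Mul(Add(V, Z), Pow(Add(8, V), -1)) = Mul(Pow(Add(8, V), -1), Add(V, Z)))
Function('O')(h) = Pow(Add(-20, Mul(-3, h)), Rational(1, 2)) (Function('O')(h) = Pow(Add(-12, Add(-8, Mul(-3, h))), Rational(1, 2)) = Pow(Add(-20, Mul(-3, h)), Rational(1, 2)))
Add(Function('O')(Function('Y')(8, -8)), Mul(-1, -3090)) = Add(Pow(Add(-20, Mul(-3, Mul(Pow(Add(8, 8), -1), Add(8, -8)))), Rational(1, 2)), Mul(-1, -3090)) = Add(Pow(Add(-20, Mul(-3, Mul(Pow(16, -1), 0))), Rational(1, 2)), 3090) = Add(Pow(Add(-20, Mul(-3, Mul(Rational(1, 16), 0))), Rational(1, 2)), 3090) = Add(Pow(Add(-20, Mul(-3, 0)), Rational(1, 2)), 3090) = Add(Pow(Add(-20, 0), Rational(1, 2)), 3090) = Add(Pow(-20, Rational(1, 2)), 3090) = Add(Mul(2, I, Pow(5, Rational(1, 2))), 3090) = Add(3090, Mul(2, I, Pow(5, Rational(1, 2))))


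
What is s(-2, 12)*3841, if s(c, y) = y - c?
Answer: 53774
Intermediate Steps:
s(-2, 12)*3841 = (12 - 1*(-2))*3841 = (12 + 2)*3841 = 14*3841 = 53774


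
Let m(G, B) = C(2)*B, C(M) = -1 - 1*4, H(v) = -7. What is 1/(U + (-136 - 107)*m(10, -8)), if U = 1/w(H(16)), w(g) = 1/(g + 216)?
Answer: -1/9511 ≈ -0.00010514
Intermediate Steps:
C(M) = -5 (C(M) = -1 - 4 = -5)
m(G, B) = -5*B
w(g) = 1/(216 + g)
U = 209 (U = 1/(1/(216 - 7)) = 1/(1/209) = 209)
1/(U + (-136 - 107)*m(10, -8)) = 1/(209 + (-136 - 107)*(-5*(-8))) = 1/(209 - 243*40) = 1/(209 - 9720) = 1/(-9511) = -1/9511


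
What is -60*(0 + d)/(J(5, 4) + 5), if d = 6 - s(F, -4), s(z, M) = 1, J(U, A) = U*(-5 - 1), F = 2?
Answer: 12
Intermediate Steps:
J(U, A) = -6*U (J(U, A) = U*(-6) = -6*U)
d = 5 (d = 6 - 1*1 = 6 - 1 = 5)
-60*(0 + d)/(J(5, 4) + 5) = -60*(0 + 5)/(-6*5 + 5) = -300/(-30 + 5) = -300/(-25) = -300*(-1)/25 = -60*(-1/5) = 12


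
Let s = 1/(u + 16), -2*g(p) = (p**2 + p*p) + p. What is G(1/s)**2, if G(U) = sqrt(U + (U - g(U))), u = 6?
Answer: 539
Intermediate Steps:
g(p) = -p**2 - p/2 (g(p) = -((p**2 + p*p) + p)/2 = -((p**2 + p**2) + p)/2 = -(2*p**2 + p)/2 = -(p + 2*p**2)/2 = -p**2 - p/2)
s = 1/22 (s = 1/(6 + 16) = 1/22 ≈ 0.045455)
G(U) = sqrt(2*U + U*(1/2 + U)) (G(U) = sqrt(U + (U - (-1)*U*(1/2 + U))) = sqrt(U + (U + U*(1/2 + U))) = sqrt(2*U + U*(1/2 + U)))
G(1/s)**2 = (sqrt(2)*sqrt((5 + 2/(1/22))/(1/22))/2)**2 = (sqrt(2)*sqrt(22*(5 + 2*22))/2)**2 = (sqrt(2)*sqrt(22*(5 + 44))/2)**2 = (sqrt(2)*sqrt(22*49)/2)**2 = (sqrt(2)*sqrt(1078)/2)**2 = (sqrt(2)*(7*sqrt(22))/2)**2 = (7*sqrt(11))**2 = 539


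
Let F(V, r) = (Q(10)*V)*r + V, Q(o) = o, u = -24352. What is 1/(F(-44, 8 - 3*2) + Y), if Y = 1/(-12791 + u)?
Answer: -37143/34320133 ≈ -0.0010823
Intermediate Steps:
Y = -1/37143 (Y = 1/(-12791 - 24352) = 1/(-37143) = -1/37143 ≈ -2.6923e-5)
F(V, r) = V + 10*V*r (F(V, r) = (10*V)*r + V = 10*V*r + V = V + 10*V*r)
1/(F(-44, 8 - 3*2) + Y) = 1/(-44*(1 + 10*(8 - 3*2)) - 1/37143) = 1/(-44*(1 + 10*(8 - 6)) - 1/37143) = 1/(-44*(1 + 10*2) - 1/37143) = 1/(-44*(1 + 20) - 1/37143) = 1/(-44*21 - 1/37143) = 1/(-924 - 1/37143) = 1/(-34320133/37143) = -37143/34320133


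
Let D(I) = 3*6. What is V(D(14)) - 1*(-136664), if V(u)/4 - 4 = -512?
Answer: 134632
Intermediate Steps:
D(I) = 18
V(u) = -2032 (V(u) = 16 + 4*(-512) = 16 - 2048 = -2032)
V(D(14)) - 1*(-136664) = -2032 - 1*(-136664) = -2032 + 136664 = 134632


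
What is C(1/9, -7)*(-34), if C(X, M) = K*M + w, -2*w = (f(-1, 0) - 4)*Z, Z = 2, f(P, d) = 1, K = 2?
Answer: 374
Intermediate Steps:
w = 3 (w = -(1 - 4)*2/2 = -(-3)*2/2 = -½*(-6) = 3)
C(X, M) = 3 + 2*M (C(X, M) = 2*M + 3 = 3 + 2*M)
C(1/9, -7)*(-34) = (3 + 2*(-7))*(-34) = (3 - 14)*(-34) = -11*(-34) = 374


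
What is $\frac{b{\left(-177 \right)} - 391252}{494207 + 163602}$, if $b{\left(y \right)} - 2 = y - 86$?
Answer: $- \frac{391513}{657809} \approx -0.59518$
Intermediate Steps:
$b{\left(y \right)} = -84 + y$ ($b{\left(y \right)} = 2 + \left(y - 86\right) = 2 + \left(-86 + y\right) = -84 + y$)
$\frac{b{\left(-177 \right)} - 391252}{494207 + 163602} = \frac{\left(-84 - 177\right) - 391252}{494207 + 163602} = \frac{-261 - 391252}{657809} = \left(-391513\right) \frac{1}{657809} = - \frac{391513}{657809}$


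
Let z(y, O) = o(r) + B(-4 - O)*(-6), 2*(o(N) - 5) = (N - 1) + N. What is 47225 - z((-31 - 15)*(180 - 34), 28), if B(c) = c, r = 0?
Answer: 94057/2 ≈ 47029.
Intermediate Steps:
o(N) = 9/2 + N (o(N) = 5 + ((N - 1) + N)/2 = 5 + ((-1 + N) + N)/2 = 5 + (-1 + 2*N)/2 = 5 + (-1/2 + N) = 9/2 + N)
z(y, O) = 57/2 + 6*O (z(y, O) = (9/2 + 0) + (-4 - O)*(-6) = 9/2 + (24 + 6*O) = 57/2 + 6*O)
47225 - z((-31 - 15)*(180 - 34), 28) = 47225 - (57/2 + 6*28) = 47225 - (57/2 + 168) = 47225 - 1*393/2 = 47225 - 393/2 = 94057/2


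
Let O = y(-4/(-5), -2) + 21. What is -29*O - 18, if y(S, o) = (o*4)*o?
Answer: -1091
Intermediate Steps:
y(S, o) = 4*o**2 (y(S, o) = (4*o)*o = 4*o**2)
O = 37 (O = 4*(-2)**2 + 21 = 4*4 + 21 = 16 + 21 = 37)
-29*O - 18 = -29*37 - 18 = -1073 - 18 = -1091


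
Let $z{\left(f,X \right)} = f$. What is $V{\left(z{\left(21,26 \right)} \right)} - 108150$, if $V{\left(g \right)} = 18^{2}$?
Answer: $-107826$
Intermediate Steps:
$V{\left(g \right)} = 324$
$V{\left(z{\left(21,26 \right)} \right)} - 108150 = 324 - 108150 = -107826$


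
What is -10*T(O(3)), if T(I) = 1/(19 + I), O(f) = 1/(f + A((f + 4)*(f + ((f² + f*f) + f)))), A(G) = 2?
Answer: -25/48 ≈ -0.52083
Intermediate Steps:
O(f) = 1/(2 + f) (O(f) = 1/(f + 2) = 1/(2 + f))
-10*T(O(3)) = -10/(19 + 1/(2 + 3)) = -10/(19 + 1/5) = -10/(19 + ⅕) = -10/96/5 = -10*5/96 = -25/48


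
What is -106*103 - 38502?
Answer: -49420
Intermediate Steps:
-106*103 - 38502 = -10918 - 38502 = -49420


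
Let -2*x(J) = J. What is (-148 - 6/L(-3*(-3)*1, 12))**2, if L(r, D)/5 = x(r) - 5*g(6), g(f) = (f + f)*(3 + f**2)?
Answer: 1337760571456/61074225 ≈ 21904.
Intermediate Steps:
x(J) = -J/2
g(f) = 2*f*(3 + f**2) (g(f) = (2*f)*(3 + f**2) = 2*f*(3 + f**2))
L(r, D) = -11700 - 5*r/2 (L(r, D) = 5*(-r/2 - 10*6*(3 + 6**2)) = 5*(-r/2 - 10*6*(3 + 36)) = 5*(-r/2 - 10*6*39) = 5*(-r/2 - 5*468) = 5*(-r/2 - 2340) = 5*(-2340 - r/2) = -11700 - 5*r/2)
(-148 - 6/L(-3*(-3)*1, 12))**2 = (-148 - 6/(-11700 - 5*(-3*(-3))/2))**2 = (-148 - 6/(-11700 - 45/2))**2 = (-148 - 6/(-23445/2))**2 = (-148 - 6*(-2/23445))**2 = (-148 + 4/7815)**2 = (-1156616/7815)**2 = 1337760571456/61074225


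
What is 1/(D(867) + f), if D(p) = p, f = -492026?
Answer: -1/491159 ≈ -2.0360e-6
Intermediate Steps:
1/(D(867) + f) = 1/(867 - 492026) = 1/(-491159) = -1/491159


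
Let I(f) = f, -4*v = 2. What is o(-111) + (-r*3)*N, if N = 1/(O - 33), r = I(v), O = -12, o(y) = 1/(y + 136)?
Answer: 1/150 ≈ 0.0066667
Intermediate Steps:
o(y) = 1/(136 + y)
v = -1/2 (v = -1/4*2 = -1/2 ≈ -0.50000)
r = -1/2 ≈ -0.50000
N = -1/45 (N = 1/(-12 - 33) = 1/(-45) = -1/45 ≈ -0.022222)
o(-111) + (-r*3)*N = 1/(136 - 111) - (-1)*3/2*(-1/45) = 1/25 - 1*(-3/2)*(-1/45) = 1/25 + (3/2)*(-1/45) = 1/25 - 1/30 = 1/150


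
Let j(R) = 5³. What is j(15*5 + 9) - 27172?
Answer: -27047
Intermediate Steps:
j(R) = 125
j(15*5 + 9) - 27172 = 125 - 27172 = -27047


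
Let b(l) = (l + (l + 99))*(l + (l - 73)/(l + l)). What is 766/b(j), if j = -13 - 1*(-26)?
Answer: 9958/17375 ≈ 0.57312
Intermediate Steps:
j = 13 (j = -13 + 26 = 13)
b(l) = (99 + 2*l)*(l + (-73 + l)/(2*l)) (b(l) = (l + (99 + l))*(l + (-73 + l)/((2*l))) = (99 + 2*l)*(l + (-73 + l)*(1/(2*l))) = (99 + 2*l)*(l + (-73 + l)/(2*l)))
766/b(j) = 766/(((½)*(-7227 + 13*(-47 + 4*13² + 200*13))/13)) = 766/(((½)*(1/13)*(-7227 + 13*(-47 + 4*169 + 2600)))) = 766/(((½)*(1/13)*(-7227 + 13*(-47 + 676 + 2600)))) = 766/(((½)*(1/13)*(-7227 + 13*3229))) = 766/(((½)*(1/13)*(-7227 + 41977))) = 766/(((½)*(1/13)*34750)) = 766/(17375/13) = 766*(13/17375) = 9958/17375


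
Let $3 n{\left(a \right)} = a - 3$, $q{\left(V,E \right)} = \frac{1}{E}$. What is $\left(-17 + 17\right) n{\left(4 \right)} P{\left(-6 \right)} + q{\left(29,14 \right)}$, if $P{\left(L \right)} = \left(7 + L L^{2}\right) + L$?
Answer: $\frac{1}{14} \approx 0.071429$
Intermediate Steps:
$n{\left(a \right)} = -1 + \frac{a}{3}$ ($n{\left(a \right)} = \frac{a - 3}{3} = \frac{-3 + a}{3} = -1 + \frac{a}{3}$)
$P{\left(L \right)} = 7 + L + L^{3}$ ($P{\left(L \right)} = \left(7 + L^{3}\right) + L = 7 + L + L^{3}$)
$\left(-17 + 17\right) n{\left(4 \right)} P{\left(-6 \right)} + q{\left(29,14 \right)} = \left(-17 + 17\right) \left(-1 + \frac{1}{3} \cdot 4\right) \left(7 - 6 + \left(-6\right)^{3}\right) + \frac{1}{14} = 0 \left(-1 + \frac{4}{3}\right) \left(7 - 6 - 216\right) + \frac{1}{14} = 0 \cdot \frac{1}{3} \left(-215\right) + \frac{1}{14} = 0 \left(-215\right) + \frac{1}{14} = 0 + \frac{1}{14} = \frac{1}{14}$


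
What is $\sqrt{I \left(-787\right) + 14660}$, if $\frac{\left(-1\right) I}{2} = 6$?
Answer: $2 \sqrt{6026} \approx 155.25$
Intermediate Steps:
$I = -12$ ($I = \left(-2\right) 6 = -12$)
$\sqrt{I \left(-787\right) + 14660} = \sqrt{\left(-12\right) \left(-787\right) + 14660} = \sqrt{9444 + 14660} = \sqrt{24104} = 2 \sqrt{6026}$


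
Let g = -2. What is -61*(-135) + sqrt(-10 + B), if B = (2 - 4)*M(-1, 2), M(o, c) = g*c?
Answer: 8235 + I*sqrt(2) ≈ 8235.0 + 1.4142*I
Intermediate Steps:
M(o, c) = -2*c
B = 8 (B = (2 - 4)*(-2*2) = -2*(-4) = 8)
-61*(-135) + sqrt(-10 + B) = -61*(-135) + sqrt(-10 + 8) = 8235 + sqrt(-2) = 8235 + I*sqrt(2)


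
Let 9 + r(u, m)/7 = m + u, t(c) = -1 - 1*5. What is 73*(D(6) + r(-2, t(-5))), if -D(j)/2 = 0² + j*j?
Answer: -13943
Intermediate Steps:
t(c) = -6 (t(c) = -1 - 5 = -6)
r(u, m) = -63 + 7*m + 7*u (r(u, m) = -63 + 7*(m + u) = -63 + (7*m + 7*u) = -63 + 7*m + 7*u)
D(j) = -2*j² (D(j) = -2*(0² + j*j) = -2*(0 + j²) = -2*j²)
73*(D(6) + r(-2, t(-5))) = 73*(-2*6² + (-63 + 7*(-6) + 7*(-2))) = 73*(-2*36 + (-63 - 42 - 14)) = 73*(-72 - 119) = 73*(-191) = -13943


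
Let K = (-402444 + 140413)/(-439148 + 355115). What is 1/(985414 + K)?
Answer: 84033/82807556693 ≈ 1.0148e-6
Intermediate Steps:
K = 262031/84033 (K = -262031/(-84033) = -262031*(-1/84033) = 262031/84033 ≈ 3.1182)
1/(985414 + K) = 1/(985414 + 262031/84033) = 1/(82807556693/84033) = 84033/82807556693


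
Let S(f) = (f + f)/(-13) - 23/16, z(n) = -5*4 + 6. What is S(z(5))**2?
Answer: 22201/43264 ≈ 0.51315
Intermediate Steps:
z(n) = -14 (z(n) = -20 + 6 = -14)
S(f) = -23/16 - 2*f/13 (S(f) = (2*f)*(-1/13) - 23*1/16 = -2*f/13 - 23/16 = -23/16 - 2*f/13)
S(z(5))**2 = (-23/16 - 2/13*(-14))**2 = (-23/16 + 28/13)**2 = (149/208)**2 = 22201/43264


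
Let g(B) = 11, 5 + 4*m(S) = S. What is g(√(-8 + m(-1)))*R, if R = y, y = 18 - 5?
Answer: 143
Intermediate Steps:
m(S) = -5/4 + S/4
y = 13
R = 13
g(√(-8 + m(-1)))*R = 11*13 = 143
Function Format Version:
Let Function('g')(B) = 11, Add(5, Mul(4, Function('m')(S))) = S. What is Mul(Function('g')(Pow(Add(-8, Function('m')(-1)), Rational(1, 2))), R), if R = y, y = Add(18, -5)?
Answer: 143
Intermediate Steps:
Function('m')(S) = Add(Rational(-5, 4), Mul(Rational(1, 4), S))
y = 13
R = 13
Mul(Function('g')(Pow(Add(-8, Function('m')(-1)), Rational(1, 2))), R) = Mul(11, 13) = 143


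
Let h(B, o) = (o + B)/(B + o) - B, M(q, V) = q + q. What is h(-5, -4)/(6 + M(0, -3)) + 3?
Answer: 4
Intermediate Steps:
M(q, V) = 2*q
h(B, o) = 1 - B (h(B, o) = (B + o)/(B + o) - B = 1 - B)
h(-5, -4)/(6 + M(0, -3)) + 3 = (1 - 1*(-5))/(6 + 2*0) + 3 = (1 + 5)/(6 + 0) + 3 = 6/6 + 3 = (1/6)*6 + 3 = 1 + 3 = 4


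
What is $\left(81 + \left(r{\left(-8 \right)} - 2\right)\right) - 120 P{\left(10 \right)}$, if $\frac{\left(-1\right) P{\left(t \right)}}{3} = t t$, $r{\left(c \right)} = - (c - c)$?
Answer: $36079$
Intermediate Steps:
$r{\left(c \right)} = 0$ ($r{\left(c \right)} = \left(-1\right) 0 = 0$)
$P{\left(t \right)} = - 3 t^{2}$ ($P{\left(t \right)} = - 3 t t = - 3 t^{2}$)
$\left(81 + \left(r{\left(-8 \right)} - 2\right)\right) - 120 P{\left(10 \right)} = \left(81 + \left(0 - 2\right)\right) - 120 \left(- 3 \cdot 10^{2}\right) = \left(81 - 2\right) - 120 \left(\left(-3\right) 100\right) = 79 - -36000 = 79 + 36000 = 36079$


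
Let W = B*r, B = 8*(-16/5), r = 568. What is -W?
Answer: 72704/5 ≈ 14541.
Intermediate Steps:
B = -128/5 (B = 8*(-16*⅕) = 8*(-16/5) = -128/5 ≈ -25.600)
W = -72704/5 (W = -128/5*568 = -72704/5 ≈ -14541.)
-W = -1*(-72704/5) = 72704/5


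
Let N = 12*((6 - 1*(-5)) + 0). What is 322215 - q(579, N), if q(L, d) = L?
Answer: 321636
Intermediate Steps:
N = 132 (N = 12*((6 + 5) + 0) = 12*(11 + 0) = 12*11 = 132)
322215 - q(579, N) = 322215 - 1*579 = 322215 - 579 = 321636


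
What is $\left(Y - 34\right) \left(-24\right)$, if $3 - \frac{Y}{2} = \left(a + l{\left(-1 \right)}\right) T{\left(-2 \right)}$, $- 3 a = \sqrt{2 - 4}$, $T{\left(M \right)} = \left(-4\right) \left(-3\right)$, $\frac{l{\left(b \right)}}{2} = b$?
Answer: $-480 - 192 i \sqrt{2} \approx -480.0 - 271.53 i$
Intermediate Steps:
$l{\left(b \right)} = 2 b$
$T{\left(M \right)} = 12$
$a = - \frac{i \sqrt{2}}{3}$ ($a = - \frac{\sqrt{2 - 4}}{3} = - \frac{\sqrt{-2}}{3} = - \frac{i \sqrt{2}}{3} \approx - 0.4714 i$)
$Y = 54 + 8 i \sqrt{2}$ ($Y = 6 - 2 \left(- \frac{i \sqrt{2}}{3} + 2 \left(-1\right)\right) 12 = 6 - 2 \left(- \frac{i \sqrt{2}}{3} - 2\right) 12 = 6 - 2 \left(-2 - \frac{i \sqrt{2}}{3}\right) 12 = 6 - 2 \left(-24 - 4 i \sqrt{2}\right) = 6 + \left(48 + 8 i \sqrt{2}\right) = 54 + 8 i \sqrt{2} \approx 54.0 + 11.314 i$)
$\left(Y - 34\right) \left(-24\right) = \left(\left(54 + 8 i \sqrt{2}\right) - 34\right) \left(-24\right) = \left(20 + 8 i \sqrt{2}\right) \left(-24\right) = -480 - 192 i \sqrt{2}$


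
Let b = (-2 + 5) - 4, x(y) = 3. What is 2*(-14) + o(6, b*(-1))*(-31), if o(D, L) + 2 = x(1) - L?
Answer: -28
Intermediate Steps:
b = -1 (b = 3 - 4 = -1)
o(D, L) = 1 - L (o(D, L) = -2 + (3 - L) = 1 - L)
2*(-14) + o(6, b*(-1))*(-31) = 2*(-14) + (1 - (-1)*(-1))*(-31) = -28 + (1 - 1*1)*(-31) = -28 + (1 - 1)*(-31) = -28 + 0*(-31) = -28 + 0 = -28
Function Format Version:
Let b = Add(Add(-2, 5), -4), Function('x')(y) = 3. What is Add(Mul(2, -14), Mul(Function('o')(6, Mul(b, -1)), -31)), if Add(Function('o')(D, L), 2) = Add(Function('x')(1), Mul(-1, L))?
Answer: -28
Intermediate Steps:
b = -1 (b = Add(3, -4) = -1)
Function('o')(D, L) = Add(1, Mul(-1, L)) (Function('o')(D, L) = Add(-2, Add(3, Mul(-1, L))) = Add(1, Mul(-1, L)))
Add(Mul(2, -14), Mul(Function('o')(6, Mul(b, -1)), -31)) = Add(Mul(2, -14), Mul(Add(1, Mul(-1, Mul(-1, -1))), -31)) = Add(-28, Mul(Add(1, Mul(-1, 1)), -31)) = Add(-28, Mul(Add(1, -1), -31)) = Add(-28, Mul(0, -31)) = Add(-28, 0) = -28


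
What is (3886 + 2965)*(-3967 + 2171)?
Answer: -12304396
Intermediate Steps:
(3886 + 2965)*(-3967 + 2171) = 6851*(-1796) = -12304396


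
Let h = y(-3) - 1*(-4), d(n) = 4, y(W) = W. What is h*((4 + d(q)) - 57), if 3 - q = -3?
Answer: -49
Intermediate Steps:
q = 6 (q = 3 - 1*(-3) = 3 + 3 = 6)
h = 1 (h = -3 - 1*(-4) = -3 + 4 = 1)
h*((4 + d(q)) - 57) = 1*((4 + 4) - 57) = 1*(8 - 57) = 1*(-49) = -49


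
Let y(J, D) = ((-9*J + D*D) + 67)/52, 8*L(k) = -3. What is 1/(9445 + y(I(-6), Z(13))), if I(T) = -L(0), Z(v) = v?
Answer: 416/3930981 ≈ 0.00010583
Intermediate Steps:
L(k) = -3/8 (L(k) = (⅛)*(-3) = -3/8)
I(T) = 3/8 (I(T) = -1*(-3/8) = 3/8)
y(J, D) = 67/52 - 9*J/52 + D²/52 (y(J, D) = ((-9*J + D²) + 67)*(1/52) = ((D² - 9*J) + 67)*(1/52) = (67 + D² - 9*J)*(1/52) = 67/52 - 9*J/52 + D²/52)
1/(9445 + y(I(-6), Z(13))) = 1/(9445 + (67/52 - 9/52*3/8 + (1/52)*13²)) = 1/(9445 + (67/52 - 27/416 + (1/52)*169)) = 1/(9445 + (67/52 - 27/416 + 13/4)) = 1/(9445 + 1861/416) = 1/(3930981/416) = 416/3930981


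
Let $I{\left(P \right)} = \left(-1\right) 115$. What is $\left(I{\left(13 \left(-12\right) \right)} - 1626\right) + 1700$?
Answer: $-41$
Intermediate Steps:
$I{\left(P \right)} = -115$
$\left(I{\left(13 \left(-12\right) \right)} - 1626\right) + 1700 = \left(-115 - 1626\right) + 1700 = -1741 + 1700 = -41$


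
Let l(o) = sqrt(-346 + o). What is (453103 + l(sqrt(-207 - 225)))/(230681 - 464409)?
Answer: -453103/233728 - sqrt(-346 + 12*I*sqrt(3))/233728 ≈ -1.9386 - 7.962e-5*I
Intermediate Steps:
(453103 + l(sqrt(-207 - 225)))/(230681 - 464409) = (453103 + sqrt(-346 + sqrt(-207 - 225)))/(230681 - 464409) = (453103 + sqrt(-346 + sqrt(-432)))/(-233728) = (453103 + sqrt(-346 + 12*I*sqrt(3)))*(-1/233728) = -453103/233728 - sqrt(-346 + 12*I*sqrt(3))/233728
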